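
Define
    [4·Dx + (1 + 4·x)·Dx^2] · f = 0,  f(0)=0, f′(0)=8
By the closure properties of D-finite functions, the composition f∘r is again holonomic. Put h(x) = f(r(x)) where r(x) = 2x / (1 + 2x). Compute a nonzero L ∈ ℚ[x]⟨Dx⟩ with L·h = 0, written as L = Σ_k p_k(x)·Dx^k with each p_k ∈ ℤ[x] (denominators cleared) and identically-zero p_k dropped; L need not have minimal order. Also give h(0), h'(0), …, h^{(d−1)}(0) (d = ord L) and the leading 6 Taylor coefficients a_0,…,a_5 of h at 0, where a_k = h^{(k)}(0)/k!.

L = (12 + 40·x)·Dx + (1 + 12·x + 20·x^2)·Dx^2  (order 2).
h: a_k = 0, 16, -96, 1984/3, -4992, 199936/5, …
ICs: h(0) = 0, h′(0) = 16.

f: a_k = 0, 8, -16, 128/3, -128, 2048/5, …
Change of var in L_f (x↦r) gives L₀.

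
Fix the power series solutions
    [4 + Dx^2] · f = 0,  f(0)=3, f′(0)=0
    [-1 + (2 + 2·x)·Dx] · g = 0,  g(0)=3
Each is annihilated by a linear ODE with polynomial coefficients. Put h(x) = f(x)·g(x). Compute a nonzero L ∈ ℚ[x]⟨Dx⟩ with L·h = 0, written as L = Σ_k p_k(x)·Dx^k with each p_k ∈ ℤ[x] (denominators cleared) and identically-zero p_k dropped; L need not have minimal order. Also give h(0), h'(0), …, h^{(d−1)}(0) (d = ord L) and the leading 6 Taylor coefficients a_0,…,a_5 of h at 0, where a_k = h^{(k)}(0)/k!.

L = (19 + 32·x + 16·x^2) + (-4 - 4·x)·Dx + (4 + 8·x + 4·x^2)·Dx^2  (order 2).
h: a_k = 9, 9/2, -153/8, -135/16, 1011/128, 543/256, …
ICs: h(0) = 9, h′(0) = 9/2.

f: a_k = 3, 0, -6, 0, 2, 0, …
g: a_k = 3, 3/2, -3/8, 3/16, -15/128, 21/256, …
L₀ := L_f ⊗_s L_g (sym. prod.), ord ≤ 2.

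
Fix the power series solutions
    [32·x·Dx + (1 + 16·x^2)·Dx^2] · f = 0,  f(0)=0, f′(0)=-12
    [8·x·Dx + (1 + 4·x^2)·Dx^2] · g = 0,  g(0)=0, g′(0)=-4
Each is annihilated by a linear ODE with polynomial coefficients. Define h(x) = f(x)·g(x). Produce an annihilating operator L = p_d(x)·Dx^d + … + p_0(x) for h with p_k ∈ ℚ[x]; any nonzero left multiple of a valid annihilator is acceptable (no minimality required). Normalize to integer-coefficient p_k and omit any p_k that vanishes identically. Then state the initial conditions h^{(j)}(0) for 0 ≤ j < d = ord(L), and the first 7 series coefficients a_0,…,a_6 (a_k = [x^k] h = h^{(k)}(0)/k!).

f: a_k = 0, -12, 0, 64, 0, -3072/5, 0, …
g: a_k = 0, -4, 0, 16/3, 0, -64/5, 0, …
L₀ := L_f ⊗_s L_g (sym. prod.), ord ≤ 4.
L = (-1536·x - 51200·x^3 - 262144·x^5 + 655360·x^7 + 6291456·x^9)·Dx + (-80 - 6592·x^2 - 92160·x^4 - 229376·x^6 + 2293760·x^8 + 9437184·x^10)·Dx^2 + (-160·x - 4480·x^3 - 30720·x^5 + 69632·x^7 + 1310720·x^9 + 3145728·x^11)·Dx^3 + (-1 - 40·x^2 - 464·x^4 + 29696·x^8 + 163840·x^10 + 262144·x^12)·Dx^4  (order 4).
h: a_k = 0, 0, 48, 0, -320, 0, 44288/15, …
ICs: h(0) = 0, h′(0) = 0, h′′(0) = 96, h′′′(0) = 0.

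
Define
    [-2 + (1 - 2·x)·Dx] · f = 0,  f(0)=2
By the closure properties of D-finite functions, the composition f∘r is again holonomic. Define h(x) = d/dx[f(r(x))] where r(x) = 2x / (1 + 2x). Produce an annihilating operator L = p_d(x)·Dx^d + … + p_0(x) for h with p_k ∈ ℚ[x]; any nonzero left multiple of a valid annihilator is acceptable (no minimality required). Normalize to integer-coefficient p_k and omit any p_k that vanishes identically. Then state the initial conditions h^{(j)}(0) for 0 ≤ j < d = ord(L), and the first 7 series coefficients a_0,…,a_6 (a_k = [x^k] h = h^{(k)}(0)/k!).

L = 4 + (-1 + 2·x)·Dx  (order 1).
h: a_k = 8, 32, 96, 256, 640, 1536, 3584, …
ICs: h(0) = 8.

f: a_k = 2, 4, 8, 16, 32, 64, 128, …
h₀=f(r): pull back L_f along r ⇒ L₀.
h=h₀': d/dx-closure on L₀ ⇒ L.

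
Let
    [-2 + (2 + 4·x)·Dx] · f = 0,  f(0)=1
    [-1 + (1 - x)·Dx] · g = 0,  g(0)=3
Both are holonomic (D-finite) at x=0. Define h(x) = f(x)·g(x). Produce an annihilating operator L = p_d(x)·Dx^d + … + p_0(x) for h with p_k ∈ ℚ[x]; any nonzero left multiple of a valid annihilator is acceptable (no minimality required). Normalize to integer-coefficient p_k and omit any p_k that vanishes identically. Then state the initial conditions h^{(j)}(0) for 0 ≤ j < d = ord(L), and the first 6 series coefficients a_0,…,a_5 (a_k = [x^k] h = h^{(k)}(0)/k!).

f: a_k = 1, 1, -1/2, 1/2, -5/8, 7/8, …
g: a_k = 3, 3, 3, 3, 3, 3, …
Sym-product of L_f,L_g gives L₀ (≤ ord 1).
L = (2 + x) + (-1 - x + 2·x^2)·Dx  (order 1).
h: a_k = 3, 6, 9/2, 6, 33/8, 27/4, …
ICs: h(0) = 3.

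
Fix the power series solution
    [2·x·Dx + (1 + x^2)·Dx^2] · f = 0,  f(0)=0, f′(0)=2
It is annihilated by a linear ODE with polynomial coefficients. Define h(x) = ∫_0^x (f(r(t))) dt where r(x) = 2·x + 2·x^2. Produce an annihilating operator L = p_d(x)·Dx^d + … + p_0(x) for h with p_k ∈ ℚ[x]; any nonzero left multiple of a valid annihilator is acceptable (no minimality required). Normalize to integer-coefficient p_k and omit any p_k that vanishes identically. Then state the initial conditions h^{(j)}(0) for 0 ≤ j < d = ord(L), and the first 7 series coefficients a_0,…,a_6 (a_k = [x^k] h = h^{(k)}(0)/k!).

f: a_k = 0, 2, 0, -2/3, 0, 2/5, 0, …
f∘r: x↦r, Dx↦Dx/r' in L_f ⇒ L₀.
∫: right-multiply L₀ by Dx.
L = (-2 + 8·x + 32·x^2 + 48·x^3 + 24·x^4)·Dx^2 + (1 + 2·x + 4·x^2 + 16·x^3 + 20·x^4 + 8·x^5)·Dx^3  (order 3).
h: a_k = 0, 0, 2, 4/3, -4/3, -16/5, -8/15, …
ICs: h(0) = 0, h′(0) = 0, h′′(0) = 4.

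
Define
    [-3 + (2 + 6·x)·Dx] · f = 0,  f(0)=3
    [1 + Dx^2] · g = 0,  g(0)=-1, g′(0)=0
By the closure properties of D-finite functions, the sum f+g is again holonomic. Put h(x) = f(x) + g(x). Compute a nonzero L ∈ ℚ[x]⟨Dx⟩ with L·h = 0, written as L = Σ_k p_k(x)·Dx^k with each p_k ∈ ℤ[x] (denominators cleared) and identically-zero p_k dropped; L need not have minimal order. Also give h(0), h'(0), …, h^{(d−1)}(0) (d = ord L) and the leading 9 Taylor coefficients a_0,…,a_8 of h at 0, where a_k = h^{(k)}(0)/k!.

f: a_k = 3, 9/2, -27/8, 81/16, -1215/128, 5103/256, -45927/1024, 216513/2048, -8444007/32768, …
g: a_k = -1, 0, 1/2, 0, -1/24, 0, 1/720, 0, -1/40320, …
L₀ := lclm(L_f,L_g); ord L₀ ≤ 1+2.
L = (-93 - 72·x - 108·x^2) + (-10 + 18·x + 216·x^2 + 216·x^3)·Dx + (-93 - 72·x - 108·x^2)·Dx^2 + (-10 + 18·x + 216·x^2 + 216·x^3)·Dx^3  (order 3).
h: a_k = 2, 9/2, -23/8, 81/16, -3661/384, 5103/256, -2066651/46080, 216513/2048, -2659862461/10321920, …
ICs: h(0) = 2, h′(0) = 9/2, h′′(0) = -23/4.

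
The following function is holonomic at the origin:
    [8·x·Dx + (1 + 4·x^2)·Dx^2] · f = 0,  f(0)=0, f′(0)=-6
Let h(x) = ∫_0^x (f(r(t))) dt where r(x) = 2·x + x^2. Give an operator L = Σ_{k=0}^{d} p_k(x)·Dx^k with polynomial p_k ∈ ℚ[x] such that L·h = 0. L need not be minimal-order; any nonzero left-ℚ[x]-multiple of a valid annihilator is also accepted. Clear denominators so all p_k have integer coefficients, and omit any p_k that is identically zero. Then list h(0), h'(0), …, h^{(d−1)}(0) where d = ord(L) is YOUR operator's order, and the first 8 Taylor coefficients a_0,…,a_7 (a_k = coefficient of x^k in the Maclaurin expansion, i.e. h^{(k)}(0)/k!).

f: a_k = 0, -6, 0, 8, 0, -96/5, 0, 384/7, …
Change of var in L_f (x↦r) gives L₀.
Integrate: L := L₀·Dx.
L = (-1 + 32·x + 64·x^2 + 48·x^3 + 12·x^4)·Dx^2 + (1 + x + 16·x^2 + 32·x^3 + 20·x^4 + 4·x^5)·Dx^3  (order 3).
h: a_k = 0, 0, -6, -2, 16, 96/5, -472/5, -1528/7, …
ICs: h(0) = 0, h′(0) = 0, h′′(0) = -12.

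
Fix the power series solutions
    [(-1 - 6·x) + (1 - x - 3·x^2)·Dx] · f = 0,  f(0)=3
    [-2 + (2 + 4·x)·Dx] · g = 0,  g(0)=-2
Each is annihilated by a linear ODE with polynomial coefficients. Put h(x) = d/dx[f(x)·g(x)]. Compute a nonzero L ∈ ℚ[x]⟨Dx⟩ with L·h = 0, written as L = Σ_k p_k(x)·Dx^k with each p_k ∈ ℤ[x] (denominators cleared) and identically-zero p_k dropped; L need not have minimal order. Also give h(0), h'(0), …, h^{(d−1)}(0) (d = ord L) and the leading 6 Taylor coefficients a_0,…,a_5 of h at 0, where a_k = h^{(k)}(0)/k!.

f: a_k = 3, 3, 12, 21, 57, 120, …
g: a_k = -2, -2, 1, -1, 5/4, -7/4, …
L₀ := L_f ⊗_s L_g (sym. prod.), ord ≤ 1.
Differentiate: ansatz ord ≤ ord L₀ ⇒ L.
L = (9 + 66·x + 165·x^2 + 210·x^3 + 135·x^4) + (-2 - 9·x - 6·x^2 + 38·x^3 + 87·x^4 + 54·x^5)·Dx  (order 1).
h: a_k = -12, -54, -198, -573, -3465/2, -18441/4, …
ICs: h(0) = -12.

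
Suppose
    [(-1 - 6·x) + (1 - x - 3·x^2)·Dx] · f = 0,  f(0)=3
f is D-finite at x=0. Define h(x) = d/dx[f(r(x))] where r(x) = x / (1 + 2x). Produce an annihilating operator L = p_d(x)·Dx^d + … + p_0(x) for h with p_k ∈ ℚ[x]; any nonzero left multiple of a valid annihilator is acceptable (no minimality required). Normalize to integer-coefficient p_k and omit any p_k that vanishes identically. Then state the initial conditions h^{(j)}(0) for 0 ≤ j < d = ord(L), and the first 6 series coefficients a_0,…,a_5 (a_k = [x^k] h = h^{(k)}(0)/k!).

f: a_k = 3, 3, 12, 21, 57, 120, …
f∘r: x↦r, Dx↦Dx/r' in L_f ⇒ L₀.
h=h₀': d/dx-closure on L₀ ⇒ L.
L = (4 + 6·x + 30·x^2 + 32·x^3) + (-1 - 13·x - 45·x^2 - 38·x^3 + 16·x^4)·Dx  (order 1).
h: a_k = 3, 12, -45, 204, -840, 3330, …
ICs: h(0) = 3.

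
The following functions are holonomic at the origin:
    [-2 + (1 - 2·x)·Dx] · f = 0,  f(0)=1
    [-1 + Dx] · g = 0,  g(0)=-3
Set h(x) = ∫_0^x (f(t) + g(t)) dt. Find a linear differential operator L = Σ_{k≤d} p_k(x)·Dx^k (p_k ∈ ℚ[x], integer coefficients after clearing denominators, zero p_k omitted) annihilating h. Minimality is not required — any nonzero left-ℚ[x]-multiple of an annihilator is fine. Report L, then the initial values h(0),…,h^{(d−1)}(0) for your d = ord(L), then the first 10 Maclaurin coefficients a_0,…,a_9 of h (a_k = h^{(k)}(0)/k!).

f: a_k = 1, 2, 4, 8, 16, 32, 64, 128, 256, 512, …
g: a_k = -3, -3, -3/2, -1/2, -1/8, -1/40, -1/240, -1/1680, -1/13440, -1/120960, …
L₀ := lclm(L_f,L_g); ord L₀ ≤ 1+1.
h=∫h₀ ⇒ L = L₀·Dx.
L = (-6 - 4·x)·Dx + (7 + 4·x - 4·x^2)·Dx^2 + (-1 + 4·x^2)·Dx^3  (order 3).
h: a_k = 0, -2, -1/2, 5/6, 15/8, 127/40, 1279/240, 15359/1680, 215039/13440, 3440639/120960, …
ICs: h(0) = 0, h′(0) = -2, h′′(0) = -1.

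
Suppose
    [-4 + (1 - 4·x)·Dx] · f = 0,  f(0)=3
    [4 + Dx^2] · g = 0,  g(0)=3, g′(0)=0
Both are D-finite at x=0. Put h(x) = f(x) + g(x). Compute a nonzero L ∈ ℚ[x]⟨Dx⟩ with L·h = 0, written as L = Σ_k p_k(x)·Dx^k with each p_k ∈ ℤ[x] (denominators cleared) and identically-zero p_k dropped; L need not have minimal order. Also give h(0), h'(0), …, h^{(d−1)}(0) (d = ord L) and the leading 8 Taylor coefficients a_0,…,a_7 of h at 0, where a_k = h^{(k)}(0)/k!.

f: a_k = 3, 12, 48, 192, 768, 3072, 12288, 49152, …
g: a_k = 3, 0, -6, 0, 2, 0, -4/15, 0, …
f+g: L₀ = lclm(L_f,L_g), ord ≤ 1+2.
L = (400 - 128·x + 256·x^2) + (-36 + 176·x - 192·x^2 + 256·x^3)·Dx + (100 - 32·x + 64·x^2)·Dx^2 + (-9 + 44·x - 48·x^2 + 64·x^3)·Dx^3  (order 3).
h: a_k = 6, 12, 42, 192, 770, 3072, 184316/15, 49152, …
ICs: h(0) = 6, h′(0) = 12, h′′(0) = 84.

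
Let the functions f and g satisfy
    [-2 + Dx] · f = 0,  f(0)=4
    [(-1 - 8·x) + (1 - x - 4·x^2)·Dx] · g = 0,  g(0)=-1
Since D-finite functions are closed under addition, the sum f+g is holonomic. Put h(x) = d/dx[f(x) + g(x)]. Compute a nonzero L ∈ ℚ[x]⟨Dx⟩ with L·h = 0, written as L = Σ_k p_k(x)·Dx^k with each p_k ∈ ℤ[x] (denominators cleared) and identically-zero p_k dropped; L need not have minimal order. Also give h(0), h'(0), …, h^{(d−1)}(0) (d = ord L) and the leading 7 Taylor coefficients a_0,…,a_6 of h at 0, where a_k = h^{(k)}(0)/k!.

f: a_k = 4, 8, 8, 16/3, 8/3, 16/15, 16/45, …
g: a_k = -1, -1, -5, -9, -29, -65, -181, …
Weyl lclm of L_f,L_g ⇒ L₀ (ord ≤ 2).
h=h₀': d/dx-closure on L₀ ⇒ L.
L = (34 + 452·x + 512·x^2 + 1920·x^3 + 768·x^4) + (-25 - 228·x - 334·x^2 - 864·x^3 + 160·x^4 + 256·x^5)·Dx + (4 + x + 39·x^2 - 48·x^3 - 272·x^4 - 128·x^5)·Dx^2  (order 2).
h: a_k = 7, 6, -11, -316/3, -959/3, -16258/15, -138883/45, …
ICs: h(0) = 7, h′(0) = 6.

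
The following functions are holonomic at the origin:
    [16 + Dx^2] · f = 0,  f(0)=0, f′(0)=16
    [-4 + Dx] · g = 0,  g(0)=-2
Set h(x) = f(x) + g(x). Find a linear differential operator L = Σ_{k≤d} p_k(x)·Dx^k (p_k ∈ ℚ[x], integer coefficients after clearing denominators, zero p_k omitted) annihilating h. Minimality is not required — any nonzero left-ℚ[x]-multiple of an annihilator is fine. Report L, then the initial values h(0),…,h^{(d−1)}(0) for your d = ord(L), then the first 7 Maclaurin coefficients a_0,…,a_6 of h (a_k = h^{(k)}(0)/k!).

L = -64 + 16·Dx - 4·Dx^2 + Dx^3  (order 3).
h: a_k = -2, 8, -16, -64, -64/3, 256/15, -512/45, …
ICs: h(0) = -2, h′(0) = 8, h′′(0) = -32.

f: a_k = 0, 16, 0, -128/3, 0, 512/15, 0, …
g: a_k = -2, -8, -16, -64/3, -64/3, -256/15, -512/45, …
L₀ := lclm(L_f,L_g); ord L₀ ≤ 2+1.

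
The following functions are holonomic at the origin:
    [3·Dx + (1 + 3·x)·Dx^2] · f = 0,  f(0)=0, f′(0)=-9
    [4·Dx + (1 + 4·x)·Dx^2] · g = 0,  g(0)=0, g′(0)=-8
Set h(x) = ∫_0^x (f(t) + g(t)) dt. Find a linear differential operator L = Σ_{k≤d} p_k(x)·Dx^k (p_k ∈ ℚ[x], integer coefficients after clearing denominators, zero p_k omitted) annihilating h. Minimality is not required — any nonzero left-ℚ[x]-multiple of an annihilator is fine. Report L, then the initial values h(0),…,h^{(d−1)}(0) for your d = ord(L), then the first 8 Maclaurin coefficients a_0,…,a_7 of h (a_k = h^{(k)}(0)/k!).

f: a_k = 0, -9, 27/2, -27, 243/4, -729/5, 729/2, -6561/7, …
g: a_k = 0, -8, 16, -128/3, 128, -2048/5, 4096/3, -32768/7, …
Weyl lclm of L_f,L_g ⇒ L₀ (ord ≤ 4).
∫: right-multiply L₀ by Dx.
L = 24·Dx^2 + (14 + 48·x)·Dx^3 + (1 + 7·x + 12·x^2)·Dx^4  (order 4).
h: a_k = 0, 0, -17/2, 59/6, -209/12, 151/4, -2777/30, 10379/42, …
ICs: h(0) = 0, h′(0) = 0, h′′(0) = -17, h′′′(0) = 59.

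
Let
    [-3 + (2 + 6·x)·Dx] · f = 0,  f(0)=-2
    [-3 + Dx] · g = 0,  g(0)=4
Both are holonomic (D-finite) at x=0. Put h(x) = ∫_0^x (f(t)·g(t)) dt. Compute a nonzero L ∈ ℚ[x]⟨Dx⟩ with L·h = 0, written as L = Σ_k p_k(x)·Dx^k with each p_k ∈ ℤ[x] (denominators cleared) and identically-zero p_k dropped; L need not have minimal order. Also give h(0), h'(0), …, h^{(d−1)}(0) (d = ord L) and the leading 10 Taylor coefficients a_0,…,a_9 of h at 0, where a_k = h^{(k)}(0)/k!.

L = (-9 - 18·x)·Dx + (2 + 6·x)·Dx^2  (order 2).
h: a_k = 0, -8, -18, -21, -153/8, -891/80, -2889/320, 7209/4480, -818667/71680, 3203631/143360, …
ICs: h(0) = 0, h′(0) = -8.

f: a_k = -2, -3, 9/4, -27/8, 405/64, -1701/128, 15309/512, -72171/1024, 2814669/16384, -14073345/32768, …
g: a_k = 4, 12, 18, 18, 27/2, 81/10, 81/20, 243/140, 729/1120, 243/1120, …
f·g: L₀ = L_f ⊗_s L_g, ord ≤ 1·1.
h=∫h₀ ⇒ L = L₀·Dx.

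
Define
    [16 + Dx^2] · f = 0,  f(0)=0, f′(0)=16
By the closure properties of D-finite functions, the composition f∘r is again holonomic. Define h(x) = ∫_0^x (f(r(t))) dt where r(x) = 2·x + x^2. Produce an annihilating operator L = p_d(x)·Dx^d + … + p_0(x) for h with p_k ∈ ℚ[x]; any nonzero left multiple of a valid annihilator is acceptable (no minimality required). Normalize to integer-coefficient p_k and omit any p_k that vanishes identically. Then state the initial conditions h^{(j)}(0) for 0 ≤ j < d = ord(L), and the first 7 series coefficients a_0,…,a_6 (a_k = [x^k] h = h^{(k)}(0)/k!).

L = (64 + 192·x + 192·x^2 + 64·x^3)·Dx - Dx^2 + (1 + x)·Dx^3  (order 3).
h: a_k = 0, 0, 16, 16/3, -256/3, -512/5, 6272/45, …
ICs: h(0) = 0, h′(0) = 0, h′′(0) = 32.

f: a_k = 0, 16, 0, -128/3, 0, 512/15, 0, …
h₀=f(r): pull back L_f along r ⇒ L₀.
Integrate: L := L₀·Dx.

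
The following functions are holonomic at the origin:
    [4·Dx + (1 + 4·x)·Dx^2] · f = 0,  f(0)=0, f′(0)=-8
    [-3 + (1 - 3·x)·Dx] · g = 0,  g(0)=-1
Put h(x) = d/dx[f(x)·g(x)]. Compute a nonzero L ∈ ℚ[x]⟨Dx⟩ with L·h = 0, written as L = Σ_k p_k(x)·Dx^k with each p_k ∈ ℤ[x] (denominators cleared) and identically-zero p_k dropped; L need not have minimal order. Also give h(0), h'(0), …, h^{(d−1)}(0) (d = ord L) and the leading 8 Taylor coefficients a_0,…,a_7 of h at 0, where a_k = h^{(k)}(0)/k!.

f: a_k = 0, -8, 16, -128/3, 128, -2048/5, 4096/3, -32768/7, …
g: a_k = -1, -3, -9, -27, -81, -243, -729, -2187, …
Sym-product of L_f,L_g gives L₀ (≤ ord 2).
h₀' ⇒ L via d/dx closure of L₀.
L = 48 + (1 + 60·x)·Dx + (-1 - x + 12·x^2)·Dx^2  (order 2).
h: a_k = 8, 16, 200, 288, 3128, 15344/5, 217544/5, 633536/35, …
ICs: h(0) = 8, h′(0) = 16.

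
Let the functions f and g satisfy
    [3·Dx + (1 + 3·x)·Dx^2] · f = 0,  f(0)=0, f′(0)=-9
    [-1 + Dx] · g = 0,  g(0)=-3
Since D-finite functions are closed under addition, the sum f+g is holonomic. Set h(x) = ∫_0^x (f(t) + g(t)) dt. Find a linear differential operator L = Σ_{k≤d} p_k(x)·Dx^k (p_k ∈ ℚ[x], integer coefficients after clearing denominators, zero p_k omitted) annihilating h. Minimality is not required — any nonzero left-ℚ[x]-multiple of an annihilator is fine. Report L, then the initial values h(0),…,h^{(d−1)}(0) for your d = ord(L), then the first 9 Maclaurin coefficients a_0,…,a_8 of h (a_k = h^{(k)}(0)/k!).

L = (-21 - 9·x)·Dx^2 + (17 - 6·x - 9·x^2)·Dx^3 + (4 + 15·x + 9·x^2)·Dx^4  (order 4).
h: a_k = 0, -3, -6, 4, -55/8, 97/8, -5833/240, 12497/240, -1574641/13440, …
ICs: h(0) = 0, h′(0) = -3, h′′(0) = -12, h′′′(0) = 24.

f: a_k = 0, -9, 27/2, -27, 243/4, -729/5, 729/2, -6561/7, 19683/8, …
g: a_k = -3, -3, -3/2, -1/2, -1/8, -1/40, -1/240, -1/1680, -1/13440, …
f+g: L₀ = lclm(L_f,L_g), ord ≤ 2+1.
h=∫h₀ ⇒ L = L₀·Dx.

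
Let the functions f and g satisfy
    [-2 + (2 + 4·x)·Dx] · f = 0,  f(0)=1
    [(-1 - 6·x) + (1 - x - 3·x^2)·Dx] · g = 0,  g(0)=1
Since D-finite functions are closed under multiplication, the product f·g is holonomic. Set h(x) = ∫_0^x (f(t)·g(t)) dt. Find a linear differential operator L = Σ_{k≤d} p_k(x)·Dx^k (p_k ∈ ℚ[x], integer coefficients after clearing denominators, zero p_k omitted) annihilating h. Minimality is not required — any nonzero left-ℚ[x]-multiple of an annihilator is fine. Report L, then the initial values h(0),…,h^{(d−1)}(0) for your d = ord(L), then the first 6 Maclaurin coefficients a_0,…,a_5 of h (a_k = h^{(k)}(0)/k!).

f: a_k = 1, 1, -1/2, 1/2, -5/8, 7/8, …
g: a_k = 1, 1, 4, 7, 19, 40, …
Product ⇒ symmetric product L₀, ord ≤ 1.
Integrate: L := L₀·Dx.
L = (2 + 7·x + 9·x^2)·Dx + (-1 - x + 5·x^2 + 6·x^3)·Dx^2  (order 2).
h: a_k = 0, 1, 1, 3/2, 11/4, 191/40, …
ICs: h(0) = 0, h′(0) = 1.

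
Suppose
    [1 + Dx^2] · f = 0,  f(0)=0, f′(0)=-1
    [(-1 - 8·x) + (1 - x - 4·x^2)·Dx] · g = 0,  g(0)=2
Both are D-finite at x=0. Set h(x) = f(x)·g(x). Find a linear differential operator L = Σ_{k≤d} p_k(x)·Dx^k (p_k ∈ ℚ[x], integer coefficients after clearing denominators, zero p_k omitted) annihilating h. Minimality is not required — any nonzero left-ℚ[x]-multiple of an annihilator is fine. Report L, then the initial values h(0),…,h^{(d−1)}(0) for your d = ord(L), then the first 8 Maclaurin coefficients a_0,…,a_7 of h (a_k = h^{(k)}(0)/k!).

f: a_k = 0, -1, 0, 1/6, 0, -1/120, 0, 1/5040, …
g: a_k = 2, 2, 10, 18, 58, 130, 362, 882, …
L₀ := L_f ⊗_s L_g (sym. prod.), ord ≤ 2.
L = (7 + x + 4·x^2) + (2 + 16·x)·Dx + (-1 + x + 4·x^2)·Dx^2  (order 2).
h: a_k = 0, -2, -2, -29/3, -53/3, -1127/20, -7621/60, -888089/2520, …
ICs: h(0) = 0, h′(0) = -2.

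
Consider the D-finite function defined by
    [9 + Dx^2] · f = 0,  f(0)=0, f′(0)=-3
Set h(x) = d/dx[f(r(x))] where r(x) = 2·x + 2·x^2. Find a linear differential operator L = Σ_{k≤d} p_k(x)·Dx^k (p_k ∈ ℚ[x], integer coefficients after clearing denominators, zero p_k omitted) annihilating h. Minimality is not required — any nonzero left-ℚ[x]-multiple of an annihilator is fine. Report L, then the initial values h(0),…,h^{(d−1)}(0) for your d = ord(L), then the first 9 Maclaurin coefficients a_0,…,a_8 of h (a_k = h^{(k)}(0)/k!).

L = (48 + 288·x + 864·x^2 + 1152·x^3 + 576·x^4) + (-6 - 12·x)·Dx + (1 + 4·x + 4·x^2)·Dx^2  (order 2).
h: a_k = -6, -12, 108, 432, 216, -1728, -20736/5, -10368/5, 256608/35, …
ICs: h(0) = -6, h′(0) = -12.

f: a_k = 0, -3, 0, 9/2, 0, -81/40, 0, 243/560, 0, …
Substitute x→r, Dx→(1/r')Dx; clear ⇒ L₀.
Derive L from L₀ (diff closure).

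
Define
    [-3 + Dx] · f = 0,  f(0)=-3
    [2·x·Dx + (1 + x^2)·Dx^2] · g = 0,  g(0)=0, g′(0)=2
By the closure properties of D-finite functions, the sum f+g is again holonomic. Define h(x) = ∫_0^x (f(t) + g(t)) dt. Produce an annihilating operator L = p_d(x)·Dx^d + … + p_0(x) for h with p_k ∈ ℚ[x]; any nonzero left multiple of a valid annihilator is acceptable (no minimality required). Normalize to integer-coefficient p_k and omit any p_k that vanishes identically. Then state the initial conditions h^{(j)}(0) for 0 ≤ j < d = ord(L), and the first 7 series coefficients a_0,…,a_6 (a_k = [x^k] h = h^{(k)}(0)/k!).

L = (6 - 18·x - 18·x^2 - 18·x^3)·Dx^2 + (-11 - 12·x^2 - 9·x^4)·Dx^3 + (3 + 2·x + 6·x^2 + 2·x^3 + 3·x^4)·Dx^4  (order 4).
h: a_k = 0, -3, -7/2, -9/2, -85/24, -81/40, -227/240, …
ICs: h(0) = 0, h′(0) = -3, h′′(0) = -7, h′′′(0) = -27.

f: a_k = -3, -9, -27/2, -27/2, -81/8, -243/40, -243/80, …
g: a_k = 0, 2, 0, -2/3, 0, 2/5, 0, …
h₀=f+g: left-lcm gives L₀, ord ≤ 3.
Integrate: L := L₀·Dx.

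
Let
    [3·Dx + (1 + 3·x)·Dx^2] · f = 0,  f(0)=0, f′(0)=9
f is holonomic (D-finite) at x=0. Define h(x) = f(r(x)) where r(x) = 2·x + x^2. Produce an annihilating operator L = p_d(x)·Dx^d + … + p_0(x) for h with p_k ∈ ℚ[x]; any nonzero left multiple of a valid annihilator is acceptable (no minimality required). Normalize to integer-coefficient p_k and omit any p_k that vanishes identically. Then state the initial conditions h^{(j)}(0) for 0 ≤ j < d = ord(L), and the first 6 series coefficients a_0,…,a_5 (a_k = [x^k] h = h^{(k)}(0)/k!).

f: a_k = 0, 9, -27/2, 27, -243/4, 729/5, …
L₀ from L_f via x↦r, Dx↦r'^{-1}Dx.
L = (5 + 6·x + 3·x^2)·Dx + (1 + 7·x + 9·x^2 + 3·x^3)·Dx^2  (order 2).
h: a_k = 0, 18, -45, 162, -1323/2, 14418/5, …
ICs: h(0) = 0, h′(0) = 18.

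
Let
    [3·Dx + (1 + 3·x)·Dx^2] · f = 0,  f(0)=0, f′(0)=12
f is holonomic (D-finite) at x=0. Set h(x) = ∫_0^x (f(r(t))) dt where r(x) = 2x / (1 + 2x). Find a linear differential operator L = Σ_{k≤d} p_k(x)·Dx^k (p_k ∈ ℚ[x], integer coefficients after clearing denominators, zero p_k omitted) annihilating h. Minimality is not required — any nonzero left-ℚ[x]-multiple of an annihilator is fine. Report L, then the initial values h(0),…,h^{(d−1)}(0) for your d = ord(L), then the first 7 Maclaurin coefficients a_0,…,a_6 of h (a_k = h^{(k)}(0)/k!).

f: a_k = 0, 12, -18, 36, -81, 972/5, -486, …
h₀=f(r): pull back L_f along r ⇒ L₀.
Integrate: L := L₀·Dx.
L = (10 + 32·x)·Dx^2 + (1 + 10·x + 16·x^2)·Dx^3  (order 3).
h: a_k = 0, 0, 12, -40, 168, -816, 21824/5, …
ICs: h(0) = 0, h′(0) = 0, h′′(0) = 24.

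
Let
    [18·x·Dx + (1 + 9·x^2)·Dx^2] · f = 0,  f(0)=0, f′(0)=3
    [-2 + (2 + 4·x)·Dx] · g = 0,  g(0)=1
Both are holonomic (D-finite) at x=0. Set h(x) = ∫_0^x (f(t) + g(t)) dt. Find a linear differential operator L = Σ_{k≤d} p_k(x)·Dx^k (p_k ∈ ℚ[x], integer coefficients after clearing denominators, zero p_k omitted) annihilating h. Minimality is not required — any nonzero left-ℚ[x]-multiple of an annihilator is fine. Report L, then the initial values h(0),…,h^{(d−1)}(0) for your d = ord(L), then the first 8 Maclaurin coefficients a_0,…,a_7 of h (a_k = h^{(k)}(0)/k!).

f: a_k = 0, 3, 0, -9, 0, 243/5, 0, -2187/7, …
g: a_k = 1, 1, -1/2, 1/2, -5/8, 7/8, -21/16, 33/16, …
f+g: L₀ = lclm(L_f,L_g), ord ≤ 2+1.
Integrate: L := L₀·Dx.
L = (-36 - 180·x + 972·x^2 + 972·x^3)·Dx^2 + (-42 - 144·x + 720·x^2 + 3888·x^3 + 3402·x^4)·Dx^3 + (-2 + 32·x + 108·x^2 + 396·x^3 + 1134·x^4 + 972·x^5)·Dx^4  (order 4).
h: a_k = 0, 1, 2, -1/6, -17/8, -1/8, 1979/240, -3/16, …
ICs: h(0) = 0, h′(0) = 1, h′′(0) = 4, h′′′(0) = -1.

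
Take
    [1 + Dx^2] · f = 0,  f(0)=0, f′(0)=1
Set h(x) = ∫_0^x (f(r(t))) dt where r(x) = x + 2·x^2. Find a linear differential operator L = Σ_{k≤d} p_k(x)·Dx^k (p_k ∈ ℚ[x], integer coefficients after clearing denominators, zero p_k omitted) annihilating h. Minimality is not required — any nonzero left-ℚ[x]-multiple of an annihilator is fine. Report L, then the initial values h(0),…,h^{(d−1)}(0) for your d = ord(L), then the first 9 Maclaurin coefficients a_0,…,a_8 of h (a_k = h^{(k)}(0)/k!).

f: a_k = 0, 1, 0, -1/6, 0, 1/120, 0, -1/5040, 0, …
Substitute x→r, Dx→(1/r')Dx; clear ⇒ L₀.
Integrate: L := L₀·Dx.
L = (1 + 12·x + 48·x^2 + 64·x^3)·Dx - 4·Dx^2 + (1 + 4·x)·Dx^3  (order 3).
h: a_k = 0, 0, 1/2, 2/3, -1/24, -1/5, -239/720, -5/28, 1679/40320, …
ICs: h(0) = 0, h′(0) = 0, h′′(0) = 1.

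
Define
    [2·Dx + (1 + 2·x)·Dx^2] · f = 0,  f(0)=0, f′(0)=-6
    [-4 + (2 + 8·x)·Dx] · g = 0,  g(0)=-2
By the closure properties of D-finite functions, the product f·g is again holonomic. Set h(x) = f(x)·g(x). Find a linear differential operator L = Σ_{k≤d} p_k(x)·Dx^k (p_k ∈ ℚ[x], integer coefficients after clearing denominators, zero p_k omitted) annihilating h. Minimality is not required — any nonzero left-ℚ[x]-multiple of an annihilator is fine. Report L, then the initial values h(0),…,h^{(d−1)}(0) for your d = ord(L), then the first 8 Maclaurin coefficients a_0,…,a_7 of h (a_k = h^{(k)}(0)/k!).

L = (8 + 8·x) + (-2 - 8·x)·Dx + (1 + 10·x + 32·x^2 + 32·x^3)·Dx^2  (order 2).
h: a_k = 0, 12, 12, -32, 80, -1048/5, 2904/5, -59328/35, …
ICs: h(0) = 0, h′(0) = 12.

f: a_k = 0, -6, 6, -8, 12, -96/5, 32, -384/7, …
g: a_k = -2, -4, 4, -8, 20, -56, 168, -528, …
Sym-product of L_f,L_g gives L₀ (≤ ord 2).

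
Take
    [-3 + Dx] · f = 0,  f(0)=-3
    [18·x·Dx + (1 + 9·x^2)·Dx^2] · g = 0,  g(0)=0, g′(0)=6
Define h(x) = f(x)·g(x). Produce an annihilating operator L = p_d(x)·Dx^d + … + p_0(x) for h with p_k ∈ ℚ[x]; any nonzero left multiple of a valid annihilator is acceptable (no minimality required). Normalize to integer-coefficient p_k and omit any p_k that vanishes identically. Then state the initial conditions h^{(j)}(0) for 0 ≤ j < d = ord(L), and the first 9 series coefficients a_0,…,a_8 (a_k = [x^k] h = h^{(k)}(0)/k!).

f: a_k = -3, -9, -27/2, -27/2, -81/8, -243/40, -243/80, -729/560, -2187/4480, …
g: a_k = 0, 6, 0, -18, 0, 486/5, 0, -4374/7, 0, …
f·g: L₀ = L_f ⊗_s L_g, ord ≤ 1·2.
L = (9 - 54·x + 81·x^2) + (-6 + 18·x - 54·x^2)·Dx + (1 + 9·x^2)·Dx^2  (order 2).
h: a_k = 0, -18, -54, -27, 81, -2187/20, -2673/4, 203391/280, 247131/56, …
ICs: h(0) = 0, h′(0) = -18.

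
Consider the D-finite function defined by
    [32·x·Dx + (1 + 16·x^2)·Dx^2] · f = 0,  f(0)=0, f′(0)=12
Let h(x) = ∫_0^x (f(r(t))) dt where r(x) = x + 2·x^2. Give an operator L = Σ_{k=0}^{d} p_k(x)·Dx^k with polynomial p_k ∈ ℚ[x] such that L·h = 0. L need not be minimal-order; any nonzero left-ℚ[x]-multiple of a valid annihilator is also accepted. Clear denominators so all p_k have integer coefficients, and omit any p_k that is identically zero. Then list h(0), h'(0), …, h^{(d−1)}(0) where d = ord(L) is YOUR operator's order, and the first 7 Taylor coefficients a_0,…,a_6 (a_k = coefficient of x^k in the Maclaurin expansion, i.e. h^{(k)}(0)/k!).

L = (-4 + 32·x + 256·x^2 + 768·x^3 + 768·x^4)·Dx^2 + (1 + 4·x + 16·x^2 + 128·x^3 + 320·x^4 + 256·x^5)·Dx^3  (order 3).
h: a_k = 0, 0, 6, 8, -16, -384/5, -128/5, …
ICs: h(0) = 0, h′(0) = 0, h′′(0) = 12.

f: a_k = 0, 12, 0, -64, 0, 3072/5, 0, …
L₀ from L_f via x↦r, Dx↦r'^{-1}Dx.
Integrate: L := L₀·Dx.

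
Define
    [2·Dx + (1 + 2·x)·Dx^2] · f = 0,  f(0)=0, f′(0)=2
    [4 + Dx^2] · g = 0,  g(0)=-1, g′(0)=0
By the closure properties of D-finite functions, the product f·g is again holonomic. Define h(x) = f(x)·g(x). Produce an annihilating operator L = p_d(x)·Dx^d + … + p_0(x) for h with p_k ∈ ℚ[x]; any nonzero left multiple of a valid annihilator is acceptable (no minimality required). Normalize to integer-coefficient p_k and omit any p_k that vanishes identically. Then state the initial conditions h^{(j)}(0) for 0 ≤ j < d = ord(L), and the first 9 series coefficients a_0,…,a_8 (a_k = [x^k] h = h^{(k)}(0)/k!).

f: a_k = 0, 2, -2, 8/3, -4, 32/5, -32/3, 128/7, -32, …
g: a_k = -1, 0, 2, 0, -2/3, 0, 4/45, 0, -2/315, …
L₀ := L_f ⊗_s L_g (sym. prod.), ord ≤ 4.
L = (-48 + 192·x + 1216·x^2 + 2048·x^3 + 1024·x^4) + (32 + 320·x + 768·x^2 + 512·x^3)·Dx + (160·x + 672·x^2 + 1024·x^3 + 512·x^4)·Dx^2 + (8 + 80·x + 192·x^2 + 128·x^3)·Dx^3 + (3 + 28·x + 92·x^2 + 128·x^3 + 64·x^4)·Dx^4  (order 4).
h: a_k = 0, -2, 2, 4/3, 0, -12/5, 4, -248/35, 592/45, …
ICs: h(0) = 0, h′(0) = -2, h′′(0) = 4, h′′′(0) = 8.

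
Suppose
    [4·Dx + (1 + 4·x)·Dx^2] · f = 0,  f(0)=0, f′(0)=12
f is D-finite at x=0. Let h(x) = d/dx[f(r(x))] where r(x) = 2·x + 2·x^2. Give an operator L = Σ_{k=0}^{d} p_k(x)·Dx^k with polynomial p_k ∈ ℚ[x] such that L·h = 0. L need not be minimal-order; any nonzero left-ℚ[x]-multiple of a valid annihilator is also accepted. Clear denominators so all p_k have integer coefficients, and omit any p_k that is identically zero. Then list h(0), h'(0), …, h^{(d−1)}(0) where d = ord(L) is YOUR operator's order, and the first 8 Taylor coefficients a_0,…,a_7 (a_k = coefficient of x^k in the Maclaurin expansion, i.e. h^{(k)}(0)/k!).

L = (6 + 16·x + 16·x^2) + (1 + 10·x + 24·x^2 + 16·x^3)·Dx  (order 1).
h: a_k = 24, -144, 960, -6528, 44544, -304128, 2076672, -14180352, …
ICs: h(0) = 24.

f: a_k = 0, 12, -24, 64, -192, 3072/5, -2048, 49152/7, …
h₀=f(r): pull back L_f along r ⇒ L₀.
Differentiate: ansatz ord ≤ ord L₀ ⇒ L.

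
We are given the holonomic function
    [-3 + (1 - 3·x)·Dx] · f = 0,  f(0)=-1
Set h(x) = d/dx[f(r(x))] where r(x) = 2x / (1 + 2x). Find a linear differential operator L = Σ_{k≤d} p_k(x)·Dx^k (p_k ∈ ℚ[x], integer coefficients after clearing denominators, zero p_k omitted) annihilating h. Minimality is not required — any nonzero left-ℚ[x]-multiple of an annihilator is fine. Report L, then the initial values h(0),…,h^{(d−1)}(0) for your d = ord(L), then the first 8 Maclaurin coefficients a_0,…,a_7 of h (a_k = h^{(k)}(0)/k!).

L = 8 + (-1 + 4·x)·Dx  (order 1).
h: a_k = -6, -48, -288, -1536, -7680, -36864, -172032, -786432, …
ICs: h(0) = -6.

f: a_k = -1, -3, -9, -27, -81, -243, -729, -2187, …
L₀ from L_f via x↦r, Dx↦r'^{-1}Dx.
h₀' ⇒ L via d/dx closure of L₀.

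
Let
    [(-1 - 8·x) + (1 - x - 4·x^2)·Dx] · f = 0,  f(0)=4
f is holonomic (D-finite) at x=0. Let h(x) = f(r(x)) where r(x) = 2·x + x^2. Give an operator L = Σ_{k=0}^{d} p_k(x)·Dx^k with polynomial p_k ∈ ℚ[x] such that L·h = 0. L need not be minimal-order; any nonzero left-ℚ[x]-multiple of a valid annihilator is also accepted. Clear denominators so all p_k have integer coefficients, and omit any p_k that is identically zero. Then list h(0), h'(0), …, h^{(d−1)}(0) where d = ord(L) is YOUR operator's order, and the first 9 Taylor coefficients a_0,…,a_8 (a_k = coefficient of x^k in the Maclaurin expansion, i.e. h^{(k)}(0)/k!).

f: a_k = 4, 4, 20, 36, 116, 260, 724, 1764, 4660, …
L₀ from L_f via x↦r, Dx↦r'^{-1}Dx.
L = (2 + 34·x + 48·x^2 + 16·x^3) + (-1 + 2·x + 17·x^2 + 16·x^3 + 4·x^4)·Dx  (order 1).
h: a_k = 4, 8, 84, 368, 2308, 12248, 69956, 386528, 2167508, …
ICs: h(0) = 4.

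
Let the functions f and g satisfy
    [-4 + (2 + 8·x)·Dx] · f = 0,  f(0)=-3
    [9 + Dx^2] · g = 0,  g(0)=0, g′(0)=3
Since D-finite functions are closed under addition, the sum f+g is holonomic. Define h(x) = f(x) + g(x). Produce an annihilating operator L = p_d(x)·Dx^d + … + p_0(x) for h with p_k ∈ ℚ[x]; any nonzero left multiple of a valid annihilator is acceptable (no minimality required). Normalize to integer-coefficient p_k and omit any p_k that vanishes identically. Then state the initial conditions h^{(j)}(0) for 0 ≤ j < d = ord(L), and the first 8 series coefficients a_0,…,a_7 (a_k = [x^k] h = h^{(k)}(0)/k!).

L = (-378 - 1296·x - 2592·x^2) + (45 + 828·x + 3888·x^2 + 5184·x^3)·Dx + (-42 - 144·x - 288·x^2)·Dx^2 + (5 + 92·x + 432·x^2 + 576·x^3)·Dx^3  (order 3).
h: a_k = -3, -3, 6, -33/2, 30, -3279/40, 252, -443763/560, …
ICs: h(0) = -3, h′(0) = -3, h′′(0) = 12.

f: a_k = -3, -6, 6, -12, 30, -84, 252, -792, …
g: a_k = 0, 3, 0, -9/2, 0, 81/40, 0, -243/560, …
Sum ⇒ L₀ = lclm(L_f,L_g) in ℚ(x)⟨Dx⟩.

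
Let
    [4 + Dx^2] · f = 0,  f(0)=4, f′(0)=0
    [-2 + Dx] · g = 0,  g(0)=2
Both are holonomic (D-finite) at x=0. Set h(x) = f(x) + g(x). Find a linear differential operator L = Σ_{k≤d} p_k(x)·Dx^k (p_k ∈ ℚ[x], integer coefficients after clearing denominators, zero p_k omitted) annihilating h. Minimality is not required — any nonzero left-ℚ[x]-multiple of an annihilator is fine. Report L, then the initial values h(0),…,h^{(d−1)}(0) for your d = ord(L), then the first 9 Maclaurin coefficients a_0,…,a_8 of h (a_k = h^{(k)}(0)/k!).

L = -8 + 4·Dx - 2·Dx^2 + Dx^3  (order 3).
h: a_k = 6, 4, -4, 8/3, 4, 8/15, -8/45, 16/315, 4/105, …
ICs: h(0) = 6, h′(0) = 4, h′′(0) = -8.

f: a_k = 4, 0, -8, 0, 8/3, 0, -16/45, 0, 8/315, …
g: a_k = 2, 4, 4, 8/3, 4/3, 8/15, 8/45, 16/315, 4/315, …
f+g: L₀ = lclm(L_f,L_g), ord ≤ 2+1.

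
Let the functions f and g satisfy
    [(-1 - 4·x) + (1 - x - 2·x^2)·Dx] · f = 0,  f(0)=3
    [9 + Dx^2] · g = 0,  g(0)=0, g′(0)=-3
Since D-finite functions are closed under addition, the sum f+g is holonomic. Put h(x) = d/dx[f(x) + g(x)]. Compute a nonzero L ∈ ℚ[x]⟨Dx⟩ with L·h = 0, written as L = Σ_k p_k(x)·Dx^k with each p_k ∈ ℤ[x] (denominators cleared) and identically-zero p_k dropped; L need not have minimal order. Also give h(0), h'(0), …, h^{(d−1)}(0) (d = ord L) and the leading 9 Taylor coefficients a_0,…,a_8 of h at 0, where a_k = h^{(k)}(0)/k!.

f: a_k = 3, 3, 9, 15, 33, 63, 129, 255, 513, …
g: a_k = 0, -3, 0, 9/2, 0, -81/40, 0, 243/560, 0, …
h₀=f+g: left-lcm gives L₀, ord ≤ 3.
Differentiate: ansatz ord ≤ ord L₀ ⇒ L.
L = (954 + 3600·x + 8154·x^2 + 4140·x^3 + 5760·x^4 + 3888·x^5 + 2592·x^6) + (-117 - 369·x + 585·x^2 + 747·x^3 + 90·x^4 + 828·x^5 + 1512·x^6 + 864·x^7)·Dx + (106 + 400·x + 906·x^2 + 460·x^3 + 640·x^4 + 432·x^5 + 288·x^6)·Dx^2 + (-13 - 41·x + 65·x^2 + 83·x^3 + 10·x^4 + 92·x^5 + 168·x^6 + 96·x^7)·Dx^3  (order 3).
h: a_k = 0, 18, 117/2, 132, 2439/8, 774, 143043/80, 4104, 41245173/4480, …
ICs: h(0) = 0, h′(0) = 18, h′′(0) = 117.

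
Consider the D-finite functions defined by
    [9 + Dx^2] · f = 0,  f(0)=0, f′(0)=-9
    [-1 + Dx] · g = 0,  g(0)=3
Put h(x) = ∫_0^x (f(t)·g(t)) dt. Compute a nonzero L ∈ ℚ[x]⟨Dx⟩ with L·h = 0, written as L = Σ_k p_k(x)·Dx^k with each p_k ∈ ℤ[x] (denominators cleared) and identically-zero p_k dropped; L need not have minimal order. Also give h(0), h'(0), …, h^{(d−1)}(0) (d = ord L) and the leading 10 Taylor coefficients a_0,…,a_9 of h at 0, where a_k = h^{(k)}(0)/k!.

L = 10·Dx - 2·Dx^2 + Dx^3  (order 3).
h: a_k = 0, 0, -27/2, -9, 27/4, 36/5, 3/20, -117/70, -249/560, 2/15, …
ICs: h(0) = 0, h′(0) = 0, h′′(0) = -27.

f: a_k = 0, -9, 0, 27/2, 0, -243/40, 0, 729/560, 0, -729/4480, …
g: a_k = 3, 3, 3/2, 1/2, 1/8, 1/40, 1/240, 1/1680, 1/13440, 1/120960, …
h₀=f·g: eliminate ⇒ L₀, order ≤ 2·1.
h=∫₀ˣh₀: take L = L₀·Dx.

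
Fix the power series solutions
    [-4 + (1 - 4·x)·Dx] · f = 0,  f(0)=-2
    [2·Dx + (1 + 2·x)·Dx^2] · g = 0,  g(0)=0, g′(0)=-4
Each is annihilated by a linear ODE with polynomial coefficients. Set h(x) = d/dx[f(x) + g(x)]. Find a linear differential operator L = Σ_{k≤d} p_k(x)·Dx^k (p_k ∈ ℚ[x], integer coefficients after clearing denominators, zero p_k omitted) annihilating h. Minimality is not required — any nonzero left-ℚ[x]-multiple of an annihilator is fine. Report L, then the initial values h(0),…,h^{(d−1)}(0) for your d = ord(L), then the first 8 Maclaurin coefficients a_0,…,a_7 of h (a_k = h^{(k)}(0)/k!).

f: a_k = -2, -8, -32, -128, -512, -2048, -8192, -32768, …
g: a_k = 0, -4, 4, -16/3, 8, -64/5, 64/3, -256/7, …
Weyl lclm of L_f,L_g ⇒ L₀ (ord ≤ 3).
h=h₀': d/dx-closure on L₀ ⇒ L.
L = (128 + 64·x) + (44 + 224·x + 128·x^2)·Dx + (-5 + 6·x + 48·x^2 + 32·x^3)·Dx^2  (order 2).
h: a_k = -12, -56, -400, -2016, -10304, -49024, -229632, -1048064, …
ICs: h(0) = -12, h′(0) = -56.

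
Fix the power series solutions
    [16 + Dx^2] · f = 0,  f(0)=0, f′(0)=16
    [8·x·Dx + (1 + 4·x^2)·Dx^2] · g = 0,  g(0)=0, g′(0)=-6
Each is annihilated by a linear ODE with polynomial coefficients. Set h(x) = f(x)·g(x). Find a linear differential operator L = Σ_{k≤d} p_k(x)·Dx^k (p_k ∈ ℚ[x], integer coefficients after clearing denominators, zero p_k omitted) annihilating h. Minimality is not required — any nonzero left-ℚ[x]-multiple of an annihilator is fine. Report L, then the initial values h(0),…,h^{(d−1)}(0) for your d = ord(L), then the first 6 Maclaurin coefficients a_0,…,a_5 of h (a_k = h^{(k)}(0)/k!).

f: a_k = 0, 16, 0, -128/3, 0, 512/15, …
g: a_k = 0, -6, 0, 8, 0, -96/5, …
Product ⇒ symmetric product L₀, ord ≤ 4.
L = (2560 + 29696·x^2 + 118784·x^4 + 262144·x^6 + 262144·x^8) + (1536·x + 14336·x^3 + 49152·x^5 + 65536·x^7)·Dx + (240 + 3008·x^2 + 13824·x^4 + 32768·x^6 + 32768·x^8)·Dx^2 + (96·x + 896·x^3 + 3072·x^5 + 4096·x^7)·Dx^3 + (5 + 72·x^2 + 400·x^4 + 1024·x^6 + 1024·x^8)·Dx^4  (order 4).
h: a_k = 0, 0, -96, 0, 384, 0, …
ICs: h(0) = 0, h′(0) = 0, h′′(0) = -192, h′′′(0) = 0.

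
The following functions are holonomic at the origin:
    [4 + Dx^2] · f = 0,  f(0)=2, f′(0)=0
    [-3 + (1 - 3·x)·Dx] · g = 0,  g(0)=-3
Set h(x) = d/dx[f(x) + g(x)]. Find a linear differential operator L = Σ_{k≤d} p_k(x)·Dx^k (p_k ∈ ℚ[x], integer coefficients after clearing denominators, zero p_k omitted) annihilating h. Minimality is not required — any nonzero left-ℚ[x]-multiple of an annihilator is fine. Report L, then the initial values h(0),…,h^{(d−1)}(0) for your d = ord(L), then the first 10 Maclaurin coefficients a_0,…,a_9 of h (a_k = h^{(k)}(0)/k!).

f: a_k = 2, 0, -4, 0, 4/3, 0, -8/45, 0, 4/315, 0, …
g: a_k = -3, -9, -27, -81, -243, -729, -2187, -6561, -19683, -59049, …
Weyl lclm of L_f,L_g ⇒ L₀ (ord ≤ 3).
Derive L from L₀ (diff closure).
L = (1344 - 288·x + 432·x^2) + (-116 + 396·x - 216·x^2 + 216·x^3)·Dx + (336 - 72·x + 108·x^2)·Dx^2 + (-29 + 99·x - 54·x^2 + 54·x^3)·Dx^3  (order 3).
h: a_k = -9, -62, -243, -2900/3, -3645, -196846/15, -45927, -49601128/315, -531441, -5022117466/2835, …
ICs: h(0) = -9, h′(0) = -62, h′′(0) = -486.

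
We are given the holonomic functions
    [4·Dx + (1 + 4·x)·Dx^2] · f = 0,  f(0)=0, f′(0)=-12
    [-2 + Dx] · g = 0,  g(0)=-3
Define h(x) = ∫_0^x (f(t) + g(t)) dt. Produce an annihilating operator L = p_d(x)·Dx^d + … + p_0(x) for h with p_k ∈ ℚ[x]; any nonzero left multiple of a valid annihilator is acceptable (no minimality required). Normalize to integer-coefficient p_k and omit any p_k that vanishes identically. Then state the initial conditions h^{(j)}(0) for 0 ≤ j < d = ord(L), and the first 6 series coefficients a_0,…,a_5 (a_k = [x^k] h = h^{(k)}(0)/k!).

f: a_k = 0, -12, 24, -64, 192, -3072/5, …
g: a_k = -3, -6, -6, -4, -2, -4/5, …
h₀=f+g: left-lcm gives L₀, ord ≤ 3.
∫: right-multiply L₀ by Dx.
L = (-40 - 32·x)·Dx^2 + (14 - 16·x - 32·x^2)·Dx^3 + (3 + 16·x + 16·x^2)·Dx^4  (order 4).
h: a_k = 0, -3, -9, 6, -17, 38, …
ICs: h(0) = 0, h′(0) = -3, h′′(0) = -18, h′′′(0) = 36.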